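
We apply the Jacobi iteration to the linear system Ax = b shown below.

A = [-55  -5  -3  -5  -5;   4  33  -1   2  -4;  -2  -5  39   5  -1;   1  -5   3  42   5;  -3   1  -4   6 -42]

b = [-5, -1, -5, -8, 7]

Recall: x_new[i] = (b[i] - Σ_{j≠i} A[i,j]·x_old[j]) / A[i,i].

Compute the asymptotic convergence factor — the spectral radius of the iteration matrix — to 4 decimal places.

Write A = D+L+U with D = diag(-55, 33, 39, 42, -42).
T_J = -D⁻¹(L+U): T[4,0] = -(-3)/(-42) = -0.0714; T[4,4] = 0.
  T[0,:] = [+0.0000, -0.0909, -0.0545, -0.0909, -0.0909]
  T[1,:] = [-0.1212, +0.0000, +0.0303, -0.0606, +0.1212]
  T[2,:] = [+0.0513, +0.1282, +0.0000, -0.1282, +0.0256]
  T[3,:] = [-0.0238, +0.1190, -0.0714, +0.0000, -0.1190]
  T[4,:] = [-0.0714, +0.0238, -0.0952, +0.1429, +0.0000]
|eigenvalues of T|: 0.1847, 0.1535, 0.1535, 0.1311, 0.1311.
ρ(T) = max|λ| = 0.1847; 0.1847 < 1: convergent.

0.1847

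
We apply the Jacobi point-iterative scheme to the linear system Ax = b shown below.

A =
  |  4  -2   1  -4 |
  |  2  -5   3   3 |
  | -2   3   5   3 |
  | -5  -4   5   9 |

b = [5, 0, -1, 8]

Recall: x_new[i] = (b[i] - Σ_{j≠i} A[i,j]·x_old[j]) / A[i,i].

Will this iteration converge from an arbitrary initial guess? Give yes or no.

no

Split A = D + L + U, D = diag(4, -5, 5, 9).
T_J = -D⁻¹(L+U): T[2,1] = -(3)/(5) = -0.6000; T[2,2] = 0.
  T[0,:] = [+0.0000 +0.5000 -0.2500 +1.0000]
  T[1,:] = [+0.4000 +0.0000 +0.6000 +0.6000]
  T[2,:] = [+0.4000 -0.6000 +0.0000 -0.6000]
  T[3,:] = [+0.5556 +0.4444 -0.5556 +0.0000]
moduli |λ_i(T)| = 1.2083, 0.8979, 0.5345, 0.5345.
ρ = 1.2083; 1.2083 > 1, so it fails to converge.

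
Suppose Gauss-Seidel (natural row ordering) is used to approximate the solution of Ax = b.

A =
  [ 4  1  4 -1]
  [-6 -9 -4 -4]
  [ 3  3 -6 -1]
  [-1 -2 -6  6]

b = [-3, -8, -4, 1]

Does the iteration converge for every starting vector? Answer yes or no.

Let D = diag(4, -9, -6, 6); L, U the strict triangles.
T_GS = -(D+L)⁻¹U: row 0 first, T[0,3] = -(-1)/(4) = +0.2500; later rows by forward substitution.
  T[0,:] = [+0.0000, -0.2500, -1.0000, +0.2500]
  T[1,:] = [+0.0000, +0.1667, +0.2222, -0.6111]
  T[2,:] = [+0.0000, -0.0417, -0.3889, -0.3472]
  T[3,:] = [+0.0000, -0.0278, -0.4815, -0.5093]
|roots of det(T-λI)|: 0.8794, 0.1182, 0.0297, 0.0000.
ρ(T) = max|λ| = 0.8794; 0.8794 < 1, so it converges for any x₀.

yes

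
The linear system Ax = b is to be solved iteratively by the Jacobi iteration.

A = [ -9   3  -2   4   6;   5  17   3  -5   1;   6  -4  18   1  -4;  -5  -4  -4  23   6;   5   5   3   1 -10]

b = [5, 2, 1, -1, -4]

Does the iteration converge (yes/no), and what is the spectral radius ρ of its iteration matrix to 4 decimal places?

Diagonal D = diag(-9, 17, 18, 23, -10); L, U strict lower/upper.
Jacobi T = -D⁻¹(L+U): T[1,3] = -(-5)/(17) = +0.2941; T[1,1] = 0.
  T[0,:] = [+0.0000  +0.3333  -0.2222  +0.4444  +0.6667]
  T[1,:] = [-0.2941  +0.0000  -0.1765  +0.2941  -0.0588]
  T[2,:] = [-0.3333  +0.2222  +0.0000  -0.0556  +0.2222]
  T[3,:] = [+0.2174  +0.1739  +0.1739  +0.0000  -0.2609]
  T[4,:] = [+0.5000  +0.5000  +0.3000  +0.1000  +0.0000]
|roots of det(T-λI)|: 0.8760, 0.4997, 0.4997, 0.1938, 0.0465.
spectral radius ρ = 0.8760; 0.8760 < 1, so it converges for any x₀.

yes, ρ = 0.8760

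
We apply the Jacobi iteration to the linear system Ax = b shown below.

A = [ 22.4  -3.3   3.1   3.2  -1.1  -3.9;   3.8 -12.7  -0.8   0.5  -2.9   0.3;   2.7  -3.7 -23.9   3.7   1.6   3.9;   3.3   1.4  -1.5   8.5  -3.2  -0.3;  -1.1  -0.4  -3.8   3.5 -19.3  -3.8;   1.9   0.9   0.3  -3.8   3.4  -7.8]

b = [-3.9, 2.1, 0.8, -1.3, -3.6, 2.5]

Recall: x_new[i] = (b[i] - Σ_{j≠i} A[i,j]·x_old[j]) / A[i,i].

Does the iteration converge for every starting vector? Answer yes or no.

yes

Write A = D+L+U with D = diag(22.4, -12.7, -23.9, 8.5, -19.3, -7.8).
Jacobi T = -D⁻¹(L+U): T[2,1] = -(-3.7)/(-23.9) = -0.1548; T[2,2] = 0.
  T[0,:] = [+0.0000 +0.1473 -0.1384 -0.1429 +0.0491 +0.1741]
  T[1,:] = [+0.2992 +0.0000 -0.0630 +0.0394 -0.2283 +0.0236]
  T[2,:] = [+0.1130 -0.1548 +0.0000 +0.1548 +0.0669 +0.1632]
  T[3,:] = [-0.3882 -0.1647 +0.1765 +0.0000 +0.3765 +0.0353]
  T[4,:] = [-0.0570 -0.0207 -0.1969 +0.1813 +0.0000 -0.1969]
  T[5,:] = [+0.2436 +0.1154 +0.0385 -0.4872 +0.4359 +0.0000]
|eigenvalues of T|: 0.5639, 0.3817, 0.3817, 0.3342, 0.3342, 0.0295.
spectral radius ρ = 0.5639; 0.5639 < 1 ⇒ converges.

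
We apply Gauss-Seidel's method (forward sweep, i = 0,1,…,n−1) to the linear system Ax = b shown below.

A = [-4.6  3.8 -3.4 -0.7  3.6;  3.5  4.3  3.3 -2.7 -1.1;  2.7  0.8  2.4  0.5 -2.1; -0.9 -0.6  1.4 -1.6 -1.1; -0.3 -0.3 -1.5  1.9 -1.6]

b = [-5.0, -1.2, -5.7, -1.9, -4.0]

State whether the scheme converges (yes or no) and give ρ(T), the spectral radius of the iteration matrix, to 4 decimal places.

Let D = diag(-4.6, 4.3, 2.4, -1.6, -1.6); L, U the strict triangles.
Gauss-Seidel: T = -(D+L)⁻¹U, row 0 first, T[0,1] = -(3.8)/(-4.6) = +0.8261; later rows by forward substitution.
  T[0,:] = [+0.0000 +0.8261 -0.7391 -0.1522 +0.7826]
  T[1,:] = [+0.0000 -0.6724 -0.1658 +0.7518 -0.3812]
  T[2,:] = [+0.0000 -0.7052 +0.8868 -0.2877 +0.1216]
  T[3,:] = [+0.0000 -0.8296 +1.2539 -0.4481 -0.8783]
  T[4,:] = [+0.0000 -0.3528 +0.8273 -0.3748 -1.2323]
moduli |λ_i(T)| = 1.4516, 0.3836, 0.2939, 0.1040, 0.0000.
ρ(T) = max|λ| = 1.4516; 1.4516 > 1, so it fails to converge.

no, ρ = 1.4516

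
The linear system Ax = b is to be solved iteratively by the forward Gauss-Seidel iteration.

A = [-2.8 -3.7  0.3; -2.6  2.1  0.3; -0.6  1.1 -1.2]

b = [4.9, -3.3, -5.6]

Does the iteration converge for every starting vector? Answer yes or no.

no

Let D = diag(-2.8, 2.1, -1.2); L, U the strict triangles.
T_GS = -(D+L)⁻¹U: row 0 first, T[0,2] = -(0.3)/(-2.8) = +0.1071; later rows by forward substitution.
  T[0,:] = [+0.0000, -1.3214, +0.1071]
  T[1,:] = [+0.0000, -1.6361, -0.0102]
  T[2,:] = [+0.0000, -0.8390, -0.0629]
eigenvalue magnitudes: 1.6415, 0.0575, 0.0000.
spectral radius ρ = 1.6415; 1.6415 > 1: divergent.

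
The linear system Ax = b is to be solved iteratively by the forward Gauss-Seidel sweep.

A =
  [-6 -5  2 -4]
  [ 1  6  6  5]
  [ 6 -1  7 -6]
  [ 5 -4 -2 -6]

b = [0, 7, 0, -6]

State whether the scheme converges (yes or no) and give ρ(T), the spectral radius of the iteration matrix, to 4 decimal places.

Write A = D+L+U with D = diag(-6, 6, 7, -6).
T_GS = -(D+L)⁻¹U: row 0 first, T[0,1] = -(-5)/(-6) = -0.8333; later rows by forward substitution.
  T[0,:] = [+0.0000 -0.8333 +0.3333 -0.6667]
  T[1,:] = [+0.0000 +0.1389 -1.0556 -0.7222]
  T[2,:] = [+0.0000 +0.7341 -0.4365 +1.3254]
  T[3,:] = [+0.0000 -1.0317 +1.1270 -0.5159]
eigenvalue magnitudes: 1.4706, 1.0446, 0.3875, 0.0000.
ρ(T) = max|λ| = 1.4706; 1.4706 > 1: divergent.

no, ρ = 1.4706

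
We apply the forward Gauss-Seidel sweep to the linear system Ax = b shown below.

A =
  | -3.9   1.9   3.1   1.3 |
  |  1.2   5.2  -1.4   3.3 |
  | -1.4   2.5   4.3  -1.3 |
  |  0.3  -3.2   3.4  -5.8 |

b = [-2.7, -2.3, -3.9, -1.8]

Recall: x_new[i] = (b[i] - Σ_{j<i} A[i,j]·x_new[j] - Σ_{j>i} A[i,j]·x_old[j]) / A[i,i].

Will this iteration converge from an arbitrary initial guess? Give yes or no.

yes

Write A = D+L+U with D = diag(-3.9, 5.2, 4.3, -5.8).
GS T = -(D+L)⁻¹U: row 0 first, T[0,3] = -(1.3)/(-3.9) = +0.3333; later rows by forward substitution.
  T[0,:] = [+0.0000, +0.4872, +0.7949, +0.3333]
  T[1,:] = [+0.0000, -0.1124, +0.0858, -0.7115]
  T[2,:] = [+0.0000, +0.2240, +0.2089, +0.8245]
  T[3,:] = [+0.0000, +0.2185, +0.1162, +0.8932]
moduli |λ_i(T)| = 0.8744, 0.0888, 0.0264, 0.0000.
ρ = 0.8744; 0.8744 < 1, so it converges for any x₀.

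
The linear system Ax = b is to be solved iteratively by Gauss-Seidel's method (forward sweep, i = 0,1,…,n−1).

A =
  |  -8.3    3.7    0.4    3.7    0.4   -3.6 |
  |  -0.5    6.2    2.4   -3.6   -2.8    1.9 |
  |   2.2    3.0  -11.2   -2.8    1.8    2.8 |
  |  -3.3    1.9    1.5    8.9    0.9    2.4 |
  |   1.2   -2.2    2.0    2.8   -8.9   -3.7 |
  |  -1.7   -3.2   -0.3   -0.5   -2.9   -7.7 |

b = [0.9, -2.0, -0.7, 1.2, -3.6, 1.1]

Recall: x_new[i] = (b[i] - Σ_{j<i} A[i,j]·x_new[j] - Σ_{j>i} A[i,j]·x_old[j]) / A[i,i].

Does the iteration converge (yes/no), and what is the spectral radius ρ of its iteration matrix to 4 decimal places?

yes, ρ = 0.8510

Write A = D+L+U with D = diag(-8.3, 6.2, -11.2, 8.9, -8.9, -7.7).
Gauss-Seidel: T = -(D+L)⁻¹U, row 0 first, T[0,1] = -(3.7)/(-8.3) = +0.4458; later rows by forward substitution.
  T[0,:] = [+0.0000, +0.4458, +0.0482, +0.4458, +0.0482, -0.4337]
  T[1,:] = [+0.0000, +0.0360, -0.3832, +0.6166, +0.4555, -0.3414]
  T[2,:] = [+0.0000, +0.0972, -0.0932, +0.0027, +0.2922, +0.0733]
  T[3,:] = [+0.0000, +0.1412, +0.1154, +0.0332, -0.2297, -0.3700]
  T[4,:] = [+0.0000, +0.1175, +0.1166, -0.0813, -0.1127, -0.4897]
  T[5,:] = [+0.0000, -0.1706, +0.1008, -0.3263, -0.1540, +0.4433]
|λ(T)| sorted: 0.8510, 0.5489, 0.1482, 0.0760, 0.0760, 0.0000.
ρ(T) = max|λ| = 0.8510; 0.8510 < 1, so it converges for any x₀.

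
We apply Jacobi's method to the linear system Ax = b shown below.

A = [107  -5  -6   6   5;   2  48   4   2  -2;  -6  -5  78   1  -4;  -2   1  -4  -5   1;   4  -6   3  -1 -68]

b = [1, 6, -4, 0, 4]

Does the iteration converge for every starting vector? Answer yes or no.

yes

A = D + L + U where D = diag(107, 48, 78, -5, -68).
T_J = -D⁻¹(L+U): T[0,2] = -(-6)/(107) = +0.0561; T[0,0] = 0.
  T[0,:] = [+0.0000 +0.0467 +0.0561 -0.0561 -0.0467]
  T[1,:] = [-0.0417 +0.0000 -0.0833 -0.0417 +0.0417]
  T[2,:] = [+0.0769 +0.0641 +0.0000 -0.0128 +0.0513]
  T[3,:] = [-0.4000 +0.2000 -0.8000 +0.0000 +0.2000]
  T[4,:] = [+0.0588 -0.0882 +0.0441 -0.0147 +0.0000]
moduli |λ_i(T)| = 0.2304, 0.1733, 0.1733, 0.0496, 0.0496.
ρ = 0.2304; 0.2304 < 1 ⇒ converges.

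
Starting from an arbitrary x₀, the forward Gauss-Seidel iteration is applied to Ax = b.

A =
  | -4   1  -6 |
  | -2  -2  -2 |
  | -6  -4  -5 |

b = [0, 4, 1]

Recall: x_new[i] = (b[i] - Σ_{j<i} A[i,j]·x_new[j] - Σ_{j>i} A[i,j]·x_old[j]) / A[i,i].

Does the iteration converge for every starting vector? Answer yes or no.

no

Diagonal D = diag(-4, -2, -5); L, U strict lower/upper.
Gauss-Seidel: T = -(D+L)⁻¹U, row 0 first, T[0,2] = -(-6)/(-4) = -1.5000; later rows by forward substitution.
  T[0,:] = [+0.0000 +0.2500 -1.5000]
  T[1,:] = [+0.0000 -0.2500 +0.5000]
  T[2,:] = [+0.0000 -0.1000 +1.4000]
moduli |λ_i(T)| = 1.3691, 0.2191, 0.0000.
ρ = 1.3691; 1.3691 > 1: divergent.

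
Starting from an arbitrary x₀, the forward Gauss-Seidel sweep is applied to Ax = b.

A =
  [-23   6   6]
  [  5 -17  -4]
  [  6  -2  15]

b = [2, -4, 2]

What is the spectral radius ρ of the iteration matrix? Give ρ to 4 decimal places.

0.1830

A = D + L + U where D = diag(-23, -17, 15).
GS T = -(D+L)⁻¹U: row 0 first, T[0,2] = -(6)/(-23) = +0.2609; later rows by forward substitution.
  T[0,:] = [+0.0000, +0.2609, +0.2609]
  T[1,:] = [+0.0000, +0.0767, -0.1586]
  T[2,:] = [+0.0000, -0.0941, -0.1255]
eigenvalue magnitudes: 0.1830, 0.1342, 0.0000.
spectral radius ρ = 0.1830; 0.1830 < 1 ⇒ converges.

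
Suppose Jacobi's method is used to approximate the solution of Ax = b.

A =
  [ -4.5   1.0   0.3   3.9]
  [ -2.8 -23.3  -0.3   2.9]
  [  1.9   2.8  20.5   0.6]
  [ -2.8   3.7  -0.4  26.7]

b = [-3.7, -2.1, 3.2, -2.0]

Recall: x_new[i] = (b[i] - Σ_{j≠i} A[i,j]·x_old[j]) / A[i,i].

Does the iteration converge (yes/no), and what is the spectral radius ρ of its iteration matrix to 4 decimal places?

Diagonal D = diag(-4.5, -23.3, 20.5, 26.7); L, U strict lower/upper.
T_J = -D⁻¹(L+U): T[3,1] = -(3.7)/(26.7) = -0.1386; T[3,3] = 0.
  T[0,:] = [+0.0000 +0.2222 +0.0667 +0.8667]
  T[1,:] = [-0.1202 +0.0000 -0.0129 +0.1245]
  T[2,:] = [-0.0927 -0.1366 +0.0000 -0.0293]
  T[3,:] = [+0.1049 -0.1386 +0.0150 +0.0000]
|eigenvalues of T|: 0.3057, 0.2419, 0.2419, 0.0218.
ρ(T) = max|λ| = 0.3057; 0.3057 < 1 ⇒ converges.

yes, ρ = 0.3057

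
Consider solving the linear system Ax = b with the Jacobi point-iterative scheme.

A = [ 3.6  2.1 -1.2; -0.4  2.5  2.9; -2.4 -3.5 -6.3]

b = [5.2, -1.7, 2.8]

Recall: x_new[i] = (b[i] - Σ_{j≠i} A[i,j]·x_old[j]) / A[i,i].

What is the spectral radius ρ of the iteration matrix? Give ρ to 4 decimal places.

0.8689

Split A = D + L + U, D = diag(3.6, 2.5, -6.3).
Jacobi T = -D⁻¹(L+U): T[2,1] = -(-3.5)/(-6.3) = -0.5556; T[2,2] = 0.
  T[0,:] = [+0.0000 -0.5833 +0.3333]
  T[1,:] = [+0.1600 +0.0000 -1.1600]
  T[2,:] = [-0.3810 -0.5556 +0.0000]
|λ(T)| sorted: 0.8689, 0.5751, 0.5751.
ρ(T) = max|λ| = 0.8689; 0.8689 < 1: convergent.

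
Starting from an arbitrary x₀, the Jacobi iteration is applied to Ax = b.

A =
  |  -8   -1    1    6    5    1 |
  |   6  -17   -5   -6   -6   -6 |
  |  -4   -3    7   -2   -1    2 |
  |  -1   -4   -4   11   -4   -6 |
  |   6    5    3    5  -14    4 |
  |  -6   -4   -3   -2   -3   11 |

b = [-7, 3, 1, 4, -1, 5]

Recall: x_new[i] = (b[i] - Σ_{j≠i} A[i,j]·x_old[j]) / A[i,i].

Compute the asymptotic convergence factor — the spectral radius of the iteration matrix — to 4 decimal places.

A = D + L + U where D = diag(-8, -17, 7, 11, -14, 11).
Jacobi T = -D⁻¹(L+U): T[2,0] = -(-4)/(7) = +0.5714; T[2,2] = 0.
  T[0,:] = [+0.0000  -0.1250  +0.1250  +0.7500  +0.6250  +0.1250]
  T[1,:] = [+0.3529  +0.0000  -0.2941  -0.3529  -0.3529  -0.3529]
  T[2,:] = [+0.5714  +0.4286  +0.0000  +0.2857  +0.1429  -0.2857]
  T[3,:] = [+0.0909  +0.3636  +0.3636  +0.0000  +0.3636  +0.5455]
  T[4,:] = [+0.4286  +0.3571  +0.2143  +0.3571  +0.0000  +0.2857]
  T[5,:] = [+0.5455  +0.3636  +0.2727  +0.1818  +0.2727  +0.0000]
|roots of det(T-λI)|: 1.1238, 0.7467, 0.7467, 0.3468, 0.2055, 0.2055.
ρ(T) = max|λ| = 1.1238; 1.1238 > 1, so it fails to converge.

1.1238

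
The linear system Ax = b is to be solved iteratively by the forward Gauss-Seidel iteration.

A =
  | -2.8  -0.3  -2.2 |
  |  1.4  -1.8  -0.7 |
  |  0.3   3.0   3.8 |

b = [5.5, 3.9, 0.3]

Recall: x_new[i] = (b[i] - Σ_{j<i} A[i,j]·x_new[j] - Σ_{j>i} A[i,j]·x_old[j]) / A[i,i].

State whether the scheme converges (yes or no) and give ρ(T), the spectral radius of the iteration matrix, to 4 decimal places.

yes, ρ = 0.7639

Write A = D+L+U with D = diag(-2.8, -1.8, 3.8).
Gauss-Seidel: T = -(D+L)⁻¹U, row 0 first, T[0,1] = -(-0.3)/(-2.8) = -0.1071; later rows by forward substitution.
  T[0,:] = [+0.0000  -0.1071  -0.7857]
  T[1,:] = [+0.0000  -0.0833  -1.0000]
  T[2,:] = [+0.0000  +0.0742  +0.8515]
|roots of det(T-λI)|: 0.7639, 0.0043, 0.0000.
ρ(T) = max|λ| = 0.7639; 0.7639 < 1: convergent.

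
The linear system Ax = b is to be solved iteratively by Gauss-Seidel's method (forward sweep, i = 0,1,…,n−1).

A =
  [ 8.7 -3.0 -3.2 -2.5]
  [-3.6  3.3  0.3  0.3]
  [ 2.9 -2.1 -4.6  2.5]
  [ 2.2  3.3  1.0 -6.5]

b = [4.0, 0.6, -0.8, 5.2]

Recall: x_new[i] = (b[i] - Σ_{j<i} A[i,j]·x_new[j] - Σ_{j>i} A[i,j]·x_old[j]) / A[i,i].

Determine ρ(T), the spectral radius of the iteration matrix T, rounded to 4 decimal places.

0.8704

Split A = D + L + U, D = diag(8.7, 3.3, -4.6, -6.5).
T_GS = -(D+L)⁻¹U: row 0 first, T[0,1] = -(-3)/(8.7) = +0.3448; later rows by forward substitution.
  T[0,:] = [+0.0000, +0.3448, +0.3678, +0.2874]
  T[1,:] = [+0.0000, +0.3762, +0.3103, +0.2226]
  T[2,:] = [+0.0000, +0.0457, +0.0902, +0.6230]
  T[3,:] = [+0.0000, +0.3147, +0.2959, +0.3061]
eigenvalue magnitudes: 0.8704, 0.1440, 0.0460, 0.0000.
ρ(T) = max|λ| = 0.8704; 0.8704 < 1: convergent.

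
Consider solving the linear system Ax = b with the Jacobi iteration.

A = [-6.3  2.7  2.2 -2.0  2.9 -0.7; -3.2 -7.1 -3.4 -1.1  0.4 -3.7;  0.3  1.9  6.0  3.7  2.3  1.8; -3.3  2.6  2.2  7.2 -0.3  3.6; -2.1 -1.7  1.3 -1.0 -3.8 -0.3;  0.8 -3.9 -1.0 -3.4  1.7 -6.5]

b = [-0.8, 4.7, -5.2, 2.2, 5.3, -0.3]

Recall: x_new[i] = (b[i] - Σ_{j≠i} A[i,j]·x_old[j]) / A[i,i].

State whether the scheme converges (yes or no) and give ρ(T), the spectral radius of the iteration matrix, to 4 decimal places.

no, ρ = 1.2106

Split A = D + L + U, D = diag(-6.3, -7.1, 6, 7.2, -3.8, -6.5).
T_J = -D⁻¹(L+U): T[3,2] = -(2.2)/(7.2) = -0.3056; T[3,3] = 0.
  T[0,:] = [+0.0000, +0.4286, +0.3492, -0.3175, +0.4603, -0.1111]
  T[1,:] = [-0.4507, +0.0000, -0.4789, -0.1549, +0.0563, -0.5211]
  T[2,:] = [-0.0500, -0.3167, +0.0000, -0.6167, -0.3833, -0.3000]
  T[3,:] = [+0.4583, -0.3611, -0.3056, +0.0000, +0.0417, -0.5000]
  T[4,:] = [-0.5526, -0.4474, +0.3421, -0.2632, +0.0000, -0.0789]
  T[5,:] = [+0.1231, -0.6000, -0.1538, -0.5231, +0.2615, +0.0000]
moduli |λ_i(T)| = 1.2106, 0.7998, 0.7998, 0.6794, 0.5234, 0.5234.
ρ = 1.2106; 1.2106 > 1, so it fails to converge.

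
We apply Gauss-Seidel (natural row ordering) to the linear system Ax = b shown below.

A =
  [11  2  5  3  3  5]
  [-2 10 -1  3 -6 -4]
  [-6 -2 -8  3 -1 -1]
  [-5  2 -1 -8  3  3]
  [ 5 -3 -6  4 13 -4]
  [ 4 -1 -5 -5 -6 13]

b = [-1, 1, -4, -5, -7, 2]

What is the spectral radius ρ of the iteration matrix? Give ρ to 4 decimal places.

A = D + L + U where D = diag(11, 10, -8, -8, 13, 13).
Gauss-Seidel: T = -(D+L)⁻¹U, row 0 first, T[0,1] = -(2)/(11) = -0.1818; later rows by forward substitution.
  T[0,:] = [+0.0000 -0.1818 -0.4545 -0.2727 -0.2727 -0.4545]
  T[1,:] = [+0.0000 -0.0364 +0.0091 -0.3545 +0.5455 +0.3091]
  T[2,:] = [+0.0000 +0.1455 +0.3386 +0.6682 -0.0568 +0.1386]
  T[3,:] = [+0.0000 +0.0864 +0.2440 -0.0017 +0.6889 +0.7190]
  T[4,:] = [+0.0000 +0.1021 +0.2581 +0.3320 -0.0074 +0.3966]
  T[5,:] = [+0.0000 +0.1894 +0.4838 +0.4662 +0.3656 +0.6766]
|λ(T)| sorted: 1.5489, 0.4485, 0.0938, 0.0938, 0.0396, 0.0000.
spectral radius ρ = 1.5489; 1.5489 > 1, so it fails to converge.

1.5489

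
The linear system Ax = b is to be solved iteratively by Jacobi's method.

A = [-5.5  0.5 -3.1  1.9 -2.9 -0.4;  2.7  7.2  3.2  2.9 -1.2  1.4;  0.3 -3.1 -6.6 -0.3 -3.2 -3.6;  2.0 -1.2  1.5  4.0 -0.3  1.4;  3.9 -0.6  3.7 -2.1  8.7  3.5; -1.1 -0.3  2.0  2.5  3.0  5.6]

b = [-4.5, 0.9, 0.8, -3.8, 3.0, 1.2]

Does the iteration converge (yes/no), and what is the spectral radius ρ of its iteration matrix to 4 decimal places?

no, ρ = 1.1314

Diagonal D = diag(-5.5, 7.2, -6.6, 4, 8.7, 5.6); L, U strict lower/upper.
T_J = -D⁻¹(L+U): T[5,4] = -(3)/(5.6) = -0.5357; T[5,5] = 0.
  T[0,:] = [+0.0000  +0.0909  -0.5636  +0.3455  -0.5273  -0.0727]
  T[1,:] = [-0.3750  +0.0000  -0.4444  -0.4028  +0.1667  -0.1944]
  T[2,:] = [+0.0455  -0.4697  +0.0000  -0.0455  -0.4848  -0.5455]
  T[3,:] = [-0.5000  +0.3000  -0.3750  +0.0000  +0.0750  -0.3500]
  T[4,:] = [-0.4483  +0.0690  -0.4253  +0.2414  +0.0000  -0.4023]
  T[5,:] = [+0.1964  +0.0536  -0.3571  -0.4464  -0.5357  +0.0000]
|eigenvalues of T|: 1.1314, 0.7818, 0.3333, 0.3333, 0.2990, 0.0569.
ρ = 1.1314; 1.1314 > 1, so it fails to converge.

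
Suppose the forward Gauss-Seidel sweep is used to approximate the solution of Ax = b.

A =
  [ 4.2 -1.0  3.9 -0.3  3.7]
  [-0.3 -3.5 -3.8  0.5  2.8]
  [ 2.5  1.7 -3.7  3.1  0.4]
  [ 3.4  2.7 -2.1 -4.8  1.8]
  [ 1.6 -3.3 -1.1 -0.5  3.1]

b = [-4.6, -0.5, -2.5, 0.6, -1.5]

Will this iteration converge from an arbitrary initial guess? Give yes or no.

Let D = diag(4.2, -3.5, -3.7, -4.8, 3.1); L, U the strict triangles.
T_GS = -(D+L)⁻¹U: row 0 first, T[0,4] = -(3.7)/(4.2) = -0.8810; later rows by forward substitution.
  T[0,:] = [+0.0000, +0.2381, -0.9286, +0.0714, -0.8810]
  T[1,:] = [+0.0000, -0.0204, -1.0061, +0.1367, +0.8755]
  T[2,:] = [+0.0000, +0.1515, -1.0897, +0.9489, -0.0849]
  T[3,:] = [+0.0000, +0.0909, -0.7469, -0.2876, +0.2806]
  T[4,:] = [+0.0000, -0.0762, -1.0989, +0.3990, +1.4018]
moduli |λ_i(T)| = 1.3476, 0.9249, 0.9249, 0.0364, 0.0000.
ρ(T) = max|λ| = 1.3476; 1.3476 > 1, so it fails to converge.

no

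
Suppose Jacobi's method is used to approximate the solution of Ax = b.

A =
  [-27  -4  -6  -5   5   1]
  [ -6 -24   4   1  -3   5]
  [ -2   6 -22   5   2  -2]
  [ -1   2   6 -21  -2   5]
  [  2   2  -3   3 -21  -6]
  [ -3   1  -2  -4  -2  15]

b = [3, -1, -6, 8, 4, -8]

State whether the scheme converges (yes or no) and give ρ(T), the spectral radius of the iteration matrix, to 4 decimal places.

Diagonal D = diag(-27, -24, -22, -21, -21, 15); L, U strict lower/upper.
Jacobi T = -D⁻¹(L+U): T[4,1] = -(2)/(-21) = +0.0952; T[4,4] = 0.
  T[0,:] = [+0.0000  -0.1481  -0.2222  -0.1852  +0.1852  +0.0370]
  T[1,:] = [-0.2500  +0.0000  +0.1667  +0.0417  -0.1250  +0.2083]
  T[2,:] = [-0.0909  +0.2727  +0.0000  +0.2273  +0.0909  -0.0909]
  T[3,:] = [-0.0476  +0.0952  +0.2857  +0.0000  -0.0952  +0.2381]
  T[4,:] = [+0.0952  +0.0952  -0.1429  +0.1429  +0.0000  -0.2857]
  T[5,:] = [+0.2000  -0.0667  +0.1333  +0.2667  +0.1333  +0.0000]
|eigenvalues of T|: 0.5323, 0.2484, 0.2484, 0.1741, 0.1741, 0.0465.
spectral radius ρ = 0.5323; 0.5323 < 1 ⇒ converges.

yes, ρ = 0.5323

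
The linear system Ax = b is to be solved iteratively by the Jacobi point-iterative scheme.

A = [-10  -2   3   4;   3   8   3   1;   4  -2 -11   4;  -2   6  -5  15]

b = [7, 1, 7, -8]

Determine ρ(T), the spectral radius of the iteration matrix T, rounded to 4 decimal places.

0.8884

Split A = D + L + U, D = diag(-10, 8, -11, 15).
Jacobi: T = -D⁻¹(L+U), T[2,0] = -(4)/(-11) = +0.3636; T[2,2] = 0.
  T[0,:] = [+0.0000 -0.2000 +0.3000 +0.4000]
  T[1,:] = [-0.3750 +0.0000 -0.3750 -0.1250]
  T[2,:] = [+0.3636 -0.1818 +0.0000 +0.3636]
  T[3,:] = [+0.1333 -0.4000 +0.3333 +0.0000]
moduli |λ_i(T)| = 0.8884, 0.3646, 0.3646, 0.3105.
ρ = 0.8884; 0.8884 < 1 ⇒ converges.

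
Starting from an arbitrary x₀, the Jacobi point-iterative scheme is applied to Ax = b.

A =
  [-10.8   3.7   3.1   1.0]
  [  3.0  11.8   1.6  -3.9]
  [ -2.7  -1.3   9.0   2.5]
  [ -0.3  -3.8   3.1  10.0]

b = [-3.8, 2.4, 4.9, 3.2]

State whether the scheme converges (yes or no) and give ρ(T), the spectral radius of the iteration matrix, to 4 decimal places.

Split A = D + L + U, D = diag(-10.8, 11.8, 9, 10).
Jacobi: T = -D⁻¹(L+U), T[2,1] = -(-1.3)/(9) = +0.1444; T[2,2] = 0.
  T[0,:] = [+0.0000 +0.3426 +0.2870 +0.0926]
  T[1,:] = [-0.2542 +0.0000 -0.1356 +0.3305]
  T[2,:] = [+0.3000 +0.1444 +0.0000 -0.2778]
  T[3,:] = [+0.0300 +0.3800 -0.3100 +0.0000]
|roots of det(T-λI)|: 0.5040, 0.3427, 0.3427, 0.0957.
spectral radius ρ = 0.5040; 0.5040 < 1 ⇒ converges.

yes, ρ = 0.5040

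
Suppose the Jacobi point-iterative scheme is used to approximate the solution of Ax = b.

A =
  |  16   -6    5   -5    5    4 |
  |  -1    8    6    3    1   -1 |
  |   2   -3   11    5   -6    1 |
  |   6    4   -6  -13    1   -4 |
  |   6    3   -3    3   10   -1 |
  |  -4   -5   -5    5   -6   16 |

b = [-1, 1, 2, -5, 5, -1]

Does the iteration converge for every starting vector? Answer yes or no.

Diagonal D = diag(16, 8, 11, -13, 10, 16); L, U strict lower/upper.
T_J = -D⁻¹(L+U): T[3,2] = -(-6)/(-13) = -0.4615; T[3,3] = 0.
  T[0,:] = [+0.0000  +0.3750  -0.3125  +0.3125  -0.3125  -0.2500]
  T[1,:] = [+0.1250  +0.0000  -0.7500  -0.3750  -0.1250  +0.1250]
  T[2,:] = [-0.1818  +0.2727  +0.0000  -0.4545  +0.5455  -0.0909]
  T[3,:] = [+0.4615  +0.3077  -0.4615  +0.0000  +0.0769  -0.3077]
  T[4,:] = [-0.6000  -0.3000  +0.3000  -0.3000  +0.0000  +0.1000]
  T[5,:] = [+0.2500  +0.3125  +0.3125  -0.3125  +0.3750  +0.0000]
eigenvalue magnitudes: 1.1843, 0.7685, 0.7685, 0.5388, 0.2702, 0.1694.
ρ(T) = max|λ| = 1.1843; 1.1843 > 1, so it fails to converge.

no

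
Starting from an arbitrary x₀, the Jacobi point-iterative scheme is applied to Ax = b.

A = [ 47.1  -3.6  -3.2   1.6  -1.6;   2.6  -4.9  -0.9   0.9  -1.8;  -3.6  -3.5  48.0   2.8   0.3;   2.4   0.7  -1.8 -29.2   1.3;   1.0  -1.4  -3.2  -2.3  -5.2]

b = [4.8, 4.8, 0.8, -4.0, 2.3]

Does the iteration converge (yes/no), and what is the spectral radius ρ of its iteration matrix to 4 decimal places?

yes, ρ = 0.3828

Split A = D + L + U, D = diag(47.1, -4.9, 48, -29.2, -5.2).
Jacobi T = -D⁻¹(L+U): T[4,1] = -(-1.4)/(-5.2) = -0.2692; T[4,4] = 0.
  T[0,:] = [+0.0000 +0.0764 +0.0679 -0.0340 +0.0340]
  T[1,:] = [+0.5306 +0.0000 -0.1837 +0.1837 -0.3673]
  T[2,:] = [+0.0750 +0.0729 +0.0000 -0.0583 -0.0062]
  T[3,:] = [+0.0822 +0.0240 -0.0616 +0.0000 +0.0445]
  T[4,:] = [+0.1923 -0.2692 -0.6154 -0.4423 +0.0000]
|λ(T)| sorted: 0.3828, 0.3190, 0.1020, 0.0547, 0.0547.
ρ(T) = max|λ| = 0.3828; 0.3828 < 1: convergent.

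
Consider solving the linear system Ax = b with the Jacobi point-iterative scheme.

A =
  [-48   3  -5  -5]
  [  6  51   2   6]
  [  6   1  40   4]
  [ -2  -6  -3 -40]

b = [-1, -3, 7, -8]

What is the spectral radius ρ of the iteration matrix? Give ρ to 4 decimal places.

0.2367

Write A = D+L+U with D = diag(-48, 51, 40, -40).
Jacobi T = -D⁻¹(L+U): T[3,0] = -(-2)/(-40) = -0.0500; T[3,3] = 0.
  T[0,:] = [+0.0000 +0.0625 -0.1042 -0.1042]
  T[1,:] = [-0.1176 +0.0000 -0.0392 -0.1176]
  T[2,:] = [-0.1500 -0.0250 +0.0000 -0.1000]
  T[3,:] = [-0.0500 -0.1500 -0.0750 +0.0000]
moduli |λ_i(T)| = 0.2367, 0.1296, 0.1296, 0.0017.
ρ(T) = max|λ| = 0.2367; 0.2367 < 1, so it converges for any x₀.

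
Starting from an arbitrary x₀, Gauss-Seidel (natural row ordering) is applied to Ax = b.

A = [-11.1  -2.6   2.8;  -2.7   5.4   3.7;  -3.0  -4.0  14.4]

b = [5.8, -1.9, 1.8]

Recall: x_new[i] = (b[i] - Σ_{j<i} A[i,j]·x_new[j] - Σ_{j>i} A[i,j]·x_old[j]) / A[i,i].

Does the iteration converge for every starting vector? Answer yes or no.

A = D + L + U where D = diag(-11.1, 5.4, 14.4).
T_GS = -(D+L)⁻¹U: row 0 first, T[0,1] = -(-2.6)/(-11.1) = -0.2342; later rows by forward substitution.
  T[0,:] = [+0.0000 -0.2342 +0.2523]
  T[1,:] = [+0.0000 -0.1171 -0.5591]
  T[2,:] = [+0.0000 -0.0813 -0.1027]
|roots of det(T-λI)|: 0.3233, 0.1034, 0.0000.
spectral radius ρ = 0.3233; 0.3233 < 1 ⇒ converges.

yes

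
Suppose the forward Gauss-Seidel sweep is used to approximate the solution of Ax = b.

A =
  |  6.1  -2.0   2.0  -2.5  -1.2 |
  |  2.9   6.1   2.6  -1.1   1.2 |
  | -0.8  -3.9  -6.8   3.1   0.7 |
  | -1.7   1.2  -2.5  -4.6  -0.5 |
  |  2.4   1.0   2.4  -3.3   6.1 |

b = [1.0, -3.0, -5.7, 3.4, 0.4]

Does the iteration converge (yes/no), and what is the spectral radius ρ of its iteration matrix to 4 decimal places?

yes, ρ = 0.8629

Let D = diag(6.1, 6.1, -6.8, -4.6, 6.1); L, U the strict triangles.
Gauss-Seidel: T = -(D+L)⁻¹U, row 0 first, T[0,3] = -(-2.5)/(6.1) = +0.4098; later rows by forward substitution.
  T[0,:] = [+0.0000  +0.3279  -0.3279  +0.4098  +0.1967]
  T[1,:] = [+0.0000  -0.1559  -0.2704  -0.0145  -0.2902]
  T[2,:] = [+0.0000  +0.0508  +0.1936  +0.4160  +0.2463]
  T[3,:] = [+0.0000  -0.1895  -0.0546  -0.3813  -0.3910]
  T[4,:] = [+0.0000  -0.2259  +0.0676  -0.5288  -0.3382]
moduli |λ_i(T)| = 0.8629, 0.2404, 0.1480, 0.0888, 0.0000.
ρ = 0.8629; 0.8629 < 1: convergent.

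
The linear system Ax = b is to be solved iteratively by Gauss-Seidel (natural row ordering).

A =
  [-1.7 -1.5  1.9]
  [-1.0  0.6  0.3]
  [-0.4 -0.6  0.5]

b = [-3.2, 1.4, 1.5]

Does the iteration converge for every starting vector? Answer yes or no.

Split A = D + L + U, D = diag(-1.7, 0.6, 0.5).
Gauss-Seidel: T = -(D+L)⁻¹U, row 0 first, T[0,1] = -(-1.5)/(-1.7) = -0.8824; later rows by forward substitution.
  T[0,:] = [+0.0000 -0.8824 +1.1176]
  T[1,:] = [+0.0000 -1.4706 +1.3627]
  T[2,:] = [+0.0000 -2.4706 +2.5294]
eigenvalue magnitudes: 1.3252, 0.2663, 0.0000.
ρ = 1.3252; 1.3252 > 1: divergent.

no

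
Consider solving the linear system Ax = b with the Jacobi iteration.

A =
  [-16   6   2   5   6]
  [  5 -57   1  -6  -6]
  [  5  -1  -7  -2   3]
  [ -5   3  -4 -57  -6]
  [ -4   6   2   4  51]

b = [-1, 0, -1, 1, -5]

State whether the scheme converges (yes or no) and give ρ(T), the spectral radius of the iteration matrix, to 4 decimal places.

Let D = diag(-16, -57, -7, -57, 51); L, U the strict triangles.
Jacobi T = -D⁻¹(L+U): T[0,4] = -(6)/(-16) = +0.3750; T[0,0] = 0.
  T[0,:] = [+0.0000 +0.3750 +0.1250 +0.3125 +0.3750]
  T[1,:] = [+0.0877 +0.0000 +0.0175 -0.1053 -0.1053]
  T[2,:] = [+0.7143 -0.1429 +0.0000 -0.2857 +0.4286]
  T[3,:] = [-0.0877 +0.0526 -0.0702 +0.0000 -0.1053]
  T[4,:] = [+0.0784 -0.1176 -0.0392 -0.0784 +0.0000]
moduli |λ_i(T)| = 0.4398, 0.3029, 0.1252, 0.1252, 0.0232.
ρ = 0.4398; 0.4398 < 1: convergent.

yes, ρ = 0.4398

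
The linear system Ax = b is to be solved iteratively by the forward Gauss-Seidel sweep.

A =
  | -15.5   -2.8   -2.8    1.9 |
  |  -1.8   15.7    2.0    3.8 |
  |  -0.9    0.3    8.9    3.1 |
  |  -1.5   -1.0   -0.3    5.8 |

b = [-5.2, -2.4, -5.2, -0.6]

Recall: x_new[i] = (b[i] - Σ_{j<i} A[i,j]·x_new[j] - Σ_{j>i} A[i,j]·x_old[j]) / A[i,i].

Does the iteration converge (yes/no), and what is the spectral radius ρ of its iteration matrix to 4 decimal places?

Diagonal D = diag(-15.5, 15.7, 8.9, 5.8); L, U strict lower/upper.
T_GS = -(D+L)⁻¹U: row 0 first, T[0,3] = -(1.9)/(-15.5) = +0.1226; later rows by forward substitution.
  T[0,:] = [+0.0000  -0.1806  -0.1806  +0.1226]
  T[1,:] = [+0.0000  -0.0207  -0.1481  -0.2280]
  T[2,:] = [+0.0000  -0.0176  -0.0133  -0.3282]
  T[3,:] = [+0.0000  -0.0512  -0.0729  -0.0246]
eigenvalue magnitudes: 0.2448, 0.1072, 0.0790, 0.0000.
spectral radius ρ = 0.2448; 0.2448 < 1: convergent.

yes, ρ = 0.2448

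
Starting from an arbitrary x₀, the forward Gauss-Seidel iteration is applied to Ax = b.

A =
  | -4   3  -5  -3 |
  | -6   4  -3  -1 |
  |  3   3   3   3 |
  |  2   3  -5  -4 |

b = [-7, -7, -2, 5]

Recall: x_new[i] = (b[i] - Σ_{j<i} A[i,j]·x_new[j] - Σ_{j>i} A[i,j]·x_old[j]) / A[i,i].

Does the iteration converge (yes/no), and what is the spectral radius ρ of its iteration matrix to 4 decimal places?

no, ρ = 1.4867

Diagonal D = diag(-4, 4, 3, -4); L, U strict lower/upper.
T_GS = -(D+L)⁻¹U: row 0 first, T[0,1] = -(3)/(-4) = +0.7500; later rows by forward substitution.
  T[0,:] = [+0.0000, +0.7500, -1.2500, -0.7500]
  T[1,:] = [+0.0000, +1.1250, -1.1250, -0.8750]
  T[2,:] = [+0.0000, -1.8750, +2.3750, +0.6250]
  T[3,:] = [+0.0000, +3.5625, -4.4375, -1.8125]
|λ(T)| sorted: 1.4867, 0.5468, 0.3460, 0.0000.
ρ = 1.4867; 1.4867 > 1: divergent.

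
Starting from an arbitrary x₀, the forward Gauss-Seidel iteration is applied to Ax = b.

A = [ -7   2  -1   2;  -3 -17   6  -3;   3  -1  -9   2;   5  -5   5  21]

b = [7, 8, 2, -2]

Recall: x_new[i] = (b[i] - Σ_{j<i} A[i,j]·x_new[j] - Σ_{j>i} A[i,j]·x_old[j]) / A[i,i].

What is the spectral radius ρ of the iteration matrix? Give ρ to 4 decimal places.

0.5159

Let D = diag(-7, -17, -9, 21); L, U the strict triangles.
GS T = -(D+L)⁻¹U: row 0 first, T[0,1] = -(2)/(-7) = +0.2857; later rows by forward substitution.
  T[0,:] = [+0.0000, +0.2857, -0.1429, +0.2857]
  T[1,:] = [+0.0000, -0.0504, +0.3782, -0.2269]
  T[2,:] = [+0.0000, +0.1008, -0.0896, +0.3427]
  T[3,:] = [+0.0000, -0.1040, +0.1454, -0.2036]
|eigenvalues of T|: 0.5159, 0.1017, 0.1017, 0.0000.
ρ = 0.5159; 0.5159 < 1 ⇒ converges.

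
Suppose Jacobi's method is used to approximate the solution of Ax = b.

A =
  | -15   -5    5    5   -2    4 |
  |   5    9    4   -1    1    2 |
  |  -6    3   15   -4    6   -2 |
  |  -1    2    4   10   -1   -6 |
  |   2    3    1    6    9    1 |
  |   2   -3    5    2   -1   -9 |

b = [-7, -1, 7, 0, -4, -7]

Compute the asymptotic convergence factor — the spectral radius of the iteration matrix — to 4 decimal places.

Split A = D + L + U, D = diag(-15, 9, 15, 10, 9, -9).
Jacobi: T = -D⁻¹(L+U), T[1,5] = -(2)/(9) = -0.2222; T[1,1] = 0.
  T[0,:] = [+0.0000 -0.3333 +0.3333 +0.3333 -0.1333 +0.2667]
  T[1,:] = [-0.5556 +0.0000 -0.4444 +0.1111 -0.1111 -0.2222]
  T[2,:] = [+0.4000 -0.2000 +0.0000 +0.2667 -0.4000 +0.1333]
  T[3,:] = [+0.1000 -0.2000 -0.4000 +0.0000 +0.1000 +0.6000]
  T[4,:] = [-0.2222 -0.3333 -0.1111 -0.6667 +0.0000 -0.1111]
  T[5,:] = [+0.2222 -0.3333 +0.5556 +0.2222 -0.1111 +0.0000]
|eigenvalues of T|: 1.1240, 0.5869, 0.5869, 0.5360, 0.5360, 0.1437.
ρ(T) = max|λ| = 1.1240; 1.1240 > 1 ⇒ diverges.

1.1240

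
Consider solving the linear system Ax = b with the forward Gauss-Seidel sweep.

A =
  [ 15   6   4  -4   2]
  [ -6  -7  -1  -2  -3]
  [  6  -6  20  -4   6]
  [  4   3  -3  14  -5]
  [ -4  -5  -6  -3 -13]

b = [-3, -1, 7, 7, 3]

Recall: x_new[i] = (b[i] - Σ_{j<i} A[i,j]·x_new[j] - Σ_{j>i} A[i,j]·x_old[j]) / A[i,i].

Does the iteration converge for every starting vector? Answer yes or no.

Write A = D+L+U with D = diag(15, -7, 20, 14, -13).
Gauss-Seidel: T = -(D+L)⁻¹U, row 0 first, T[0,3] = -(-4)/(15) = +0.2667; later rows by forward substitution.
  T[0,:] = [+0.0000  -0.4000  -0.2667  +0.2667  -0.1333]
  T[1,:] = [+0.0000  +0.3429  +0.0857  -0.5143  -0.3143]
  T[2,:] = [+0.0000  +0.2229  +0.1057  -0.0343  -0.3543]
  T[3,:] = [+0.0000  +0.0886  +0.0805  +0.0267  +0.3867]
  T[4,:] = [+0.0000  -0.1321  -0.0183  +0.1254  +0.2362]
moduli |λ_i(T)| = 0.5729, 0.1464, 0.1224, 0.1224, 0.0000.
ρ(T) = max|λ| = 0.5729; 0.5729 < 1, so it converges for any x₀.

yes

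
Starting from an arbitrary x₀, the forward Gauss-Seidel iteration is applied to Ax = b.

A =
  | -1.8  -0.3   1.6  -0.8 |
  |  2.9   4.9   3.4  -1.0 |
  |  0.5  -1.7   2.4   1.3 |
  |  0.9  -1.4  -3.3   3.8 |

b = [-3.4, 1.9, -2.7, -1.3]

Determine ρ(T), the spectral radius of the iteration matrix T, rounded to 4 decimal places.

1.1248

Let D = diag(-1.8, 4.9, 2.4, 3.8); L, U the strict triangles.
T_GS = -(D+L)⁻¹U: row 0 first, T[0,2] = -(1.6)/(-1.8) = +0.8889; later rows by forward substitution.
  T[0,:] = [+0.0000, -0.1667, +0.8889, -0.4444]
  T[1,:] = [+0.0000, +0.0986, -1.2200, +0.4671]
  T[2,:] = [+0.0000, +0.1046, -1.0493, -0.1182]
  T[3,:] = [+0.0000, +0.1666, -1.5712, +0.1747]
|roots of det(T-λI)|: 1.1248, 0.3833, 0.0344, 0.0000.
ρ = 1.1248; 1.1248 > 1, so it fails to converge.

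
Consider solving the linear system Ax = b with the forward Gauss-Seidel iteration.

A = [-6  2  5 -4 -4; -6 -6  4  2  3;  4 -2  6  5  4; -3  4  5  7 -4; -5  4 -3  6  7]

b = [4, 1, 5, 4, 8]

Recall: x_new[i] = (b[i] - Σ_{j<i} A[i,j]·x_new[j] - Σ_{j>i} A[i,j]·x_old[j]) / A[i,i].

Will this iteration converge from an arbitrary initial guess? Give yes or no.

no

A = D + L + U where D = diag(-6, -6, 6, 7, 7).
Gauss-Seidel: T = -(D+L)⁻¹U, row 0 first, T[0,4] = -(-4)/(-6) = -0.6667; later rows by forward substitution.
  T[0,:] = [+0.0000, +0.3333, +0.8333, -0.6667, -0.6667]
  T[1,:] = [+0.0000, -0.3333, -0.1667, +1.0000, +1.1667]
  T[2,:] = [+0.0000, -0.3333, -0.6111, -0.0556, +0.1667]
  T[3,:] = [+0.0000, +0.5714, +0.8889, -0.8175, -0.5000]
  T[4,:] = [+0.0000, -0.2041, -0.3333, -0.3707, -0.6429]
moduli |λ_i(T)| = 1.6176, 0.5051, 0.5051, 0.1832, 0.0000.
spectral radius ρ = 1.6176; 1.6176 > 1 ⇒ diverges.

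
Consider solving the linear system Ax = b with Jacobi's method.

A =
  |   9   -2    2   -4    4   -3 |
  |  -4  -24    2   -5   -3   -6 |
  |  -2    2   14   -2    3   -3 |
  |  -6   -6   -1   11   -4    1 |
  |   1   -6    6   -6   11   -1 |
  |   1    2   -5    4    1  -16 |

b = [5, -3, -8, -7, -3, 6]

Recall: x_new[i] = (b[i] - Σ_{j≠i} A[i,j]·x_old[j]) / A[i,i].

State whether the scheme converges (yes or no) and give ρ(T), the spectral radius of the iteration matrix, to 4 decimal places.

A = D + L + U where D = diag(9, -24, 14, 11, 11, -16).
Jacobi: T = -D⁻¹(L+U), T[1,2] = -(2)/(-24) = +0.0833; T[1,1] = 0.
  T[0,:] = [+0.0000 +0.2222 -0.2222 +0.4444 -0.4444 +0.3333]
  T[1,:] = [-0.1667 +0.0000 +0.0833 -0.2083 -0.1250 -0.2500]
  T[2,:] = [+0.1429 -0.1429 +0.0000 +0.1429 -0.2143 +0.2143]
  T[3,:] = [+0.5455 +0.5455 +0.0909 +0.0000 +0.3636 -0.0909]
  T[4,:] = [-0.0909 +0.5455 -0.5455 +0.5455 +0.0000 +0.0909]
  T[5,:] = [+0.0625 +0.1250 -0.3125 +0.2500 +0.0625 +0.0000]
|λ(T)| sorted: 0.8243, 0.5904, 0.5904, 0.3656, 0.1561, 0.0084.
ρ(T) = max|λ| = 0.8243; 0.8243 < 1: convergent.

yes, ρ = 0.8243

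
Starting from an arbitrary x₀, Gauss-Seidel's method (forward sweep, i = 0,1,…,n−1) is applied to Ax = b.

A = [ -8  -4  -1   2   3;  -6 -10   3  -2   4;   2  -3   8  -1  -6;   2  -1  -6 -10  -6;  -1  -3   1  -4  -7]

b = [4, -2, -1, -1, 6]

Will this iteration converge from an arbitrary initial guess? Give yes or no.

yes

Split A = D + L + U, D = diag(-8, -10, 8, -10, -7).
GS T = -(D+L)⁻¹U: row 0 first, T[0,1] = -(-4)/(-8) = -0.5000; later rows by forward substitution.
  T[0,:] = [+0.0000 -0.5000 -0.1250 +0.2500 +0.3750]
  T[1,:] = [+0.0000 +0.3000 +0.3750 -0.3500 +0.1750]
  T[2,:] = [+0.0000 +0.2375 +0.1719 -0.0688 +0.7219]
  T[3,:] = [+0.0000 -0.2725 -0.1656 +0.1263 -0.9756]
  T[4,:] = [+0.0000 +0.1325 -0.0237 +0.0323 +0.5321]
|roots of det(T-λI)|: 0.8860, 0.1789, 0.1789, 0.0567, 0.0000.
ρ(T) = max|λ| = 0.8860; 0.8860 < 1 ⇒ converges.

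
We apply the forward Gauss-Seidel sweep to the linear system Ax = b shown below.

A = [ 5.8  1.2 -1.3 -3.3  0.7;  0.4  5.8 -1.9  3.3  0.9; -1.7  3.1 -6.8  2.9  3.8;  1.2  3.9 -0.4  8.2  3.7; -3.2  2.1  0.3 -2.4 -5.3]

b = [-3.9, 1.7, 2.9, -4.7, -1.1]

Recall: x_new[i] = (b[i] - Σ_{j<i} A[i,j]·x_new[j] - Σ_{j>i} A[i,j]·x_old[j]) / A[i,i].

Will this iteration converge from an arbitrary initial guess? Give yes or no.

yes

Let D = diag(5.8, 5.8, -6.8, 8.2, -5.3); L, U the strict triangles.
T_GS = -(D+L)⁻¹U: row 0 first, T[0,1] = -(1.2)/(5.8) = -0.2069; later rows by forward substitution.
  T[0,:] = [+0.0000 -0.2069 +0.2241 +0.5690 -0.1207]
  T[1,:] = [+0.0000 +0.0143 +0.3121 -0.6082 -0.1468]
  T[2,:] = [+0.0000 +0.0582 +0.0863 +0.0070 +0.5221]
  T[3,:] = [+0.0000 +0.0263 -0.1770 +0.2063 -0.3382]
  T[4,:] = [+0.0000 +0.1219 +0.0734 -0.6776 +0.1974]
moduli |λ_i(T)| = 0.8272, 0.3585, 0.3585, 0.0741, 0.0000.
ρ = 0.8272; 0.8272 < 1: convergent.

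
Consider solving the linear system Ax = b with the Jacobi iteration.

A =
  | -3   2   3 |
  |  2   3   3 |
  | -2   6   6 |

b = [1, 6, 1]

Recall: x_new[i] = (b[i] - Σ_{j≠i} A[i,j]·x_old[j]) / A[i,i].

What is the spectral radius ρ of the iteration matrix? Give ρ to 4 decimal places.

Let D = diag(-3, 3, 6); L, U the strict triangles.
Jacobi T = -D⁻¹(L+U): T[1,0] = -(2)/(3) = -0.6667; T[1,1] = 0.
  T[0,:] = [+0.0000  +0.6667  +1.0000]
  T[1,:] = [-0.6667  +0.0000  -1.0000]
  T[2,:] = [+0.3333  -1.0000  +0.0000]
|λ(T)| sorted: 1.1320, 0.6266, 0.6266.
spectral radius ρ = 1.1320; 1.1320 > 1, so it fails to converge.

1.1320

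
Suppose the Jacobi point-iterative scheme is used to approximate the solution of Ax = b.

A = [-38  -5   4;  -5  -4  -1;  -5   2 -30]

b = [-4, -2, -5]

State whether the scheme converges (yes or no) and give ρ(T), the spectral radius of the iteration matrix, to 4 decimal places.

Diagonal D = diag(-38, -4, -30); L, U strict lower/upper.
Jacobi T = -D⁻¹(L+U): T[0,2] = -(4)/(-38) = +0.1053; T[0,0] = 0.
  T[0,:] = [+0.0000 -0.1316 +0.1053]
  T[1,:] = [-1.2500 +0.0000 -0.2500]
  T[2,:] = [-0.1667 +0.0667 +0.0000]
|eigenvalues of T|: 0.4066, 0.2825, 0.1241.
spectral radius ρ = 0.4066; 0.4066 < 1 ⇒ converges.

yes, ρ = 0.4066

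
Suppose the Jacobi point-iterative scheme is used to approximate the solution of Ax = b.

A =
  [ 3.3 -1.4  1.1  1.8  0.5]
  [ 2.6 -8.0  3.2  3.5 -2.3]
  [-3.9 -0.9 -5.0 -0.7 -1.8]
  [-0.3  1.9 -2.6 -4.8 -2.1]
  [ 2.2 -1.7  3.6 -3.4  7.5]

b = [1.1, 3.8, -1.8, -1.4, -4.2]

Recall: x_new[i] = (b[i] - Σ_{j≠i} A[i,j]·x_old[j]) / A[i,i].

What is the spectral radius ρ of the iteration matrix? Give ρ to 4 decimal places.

Let D = diag(3.3, -8, -5, -4.8, 7.5); L, U the strict triangles.
T_J = -D⁻¹(L+U): T[4,3] = -(-3.4)/(7.5) = +0.4533; T[4,4] = 0.
  T[0,:] = [+0.0000 +0.4242 -0.3333 -0.5455 -0.1515]
  T[1,:] = [+0.3250 +0.0000 +0.4000 +0.4375 -0.2875]
  T[2,:] = [-0.7800 -0.1800 +0.0000 -0.1400 -0.3600]
  T[3,:] = [-0.0625 +0.3958 -0.5417 +0.0000 -0.4375]
  T[4,:] = [-0.2933 +0.2267 -0.4800 +0.4533 +0.0000]
|eigenvalues of T|: 1.1374, 0.6578, 0.6578, 0.3522, 0.3522.
spectral radius ρ = 1.1374; 1.1374 > 1 ⇒ diverges.

1.1374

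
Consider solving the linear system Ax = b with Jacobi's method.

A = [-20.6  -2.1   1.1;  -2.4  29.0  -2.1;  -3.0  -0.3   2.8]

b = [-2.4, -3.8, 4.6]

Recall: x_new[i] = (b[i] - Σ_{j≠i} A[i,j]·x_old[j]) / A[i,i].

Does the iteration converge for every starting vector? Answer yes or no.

yes

Write A = D+L+U with D = diag(-20.6, 29, 2.8).
Jacobi: T = -D⁻¹(L+U), T[2,1] = -(-0.3)/(2.8) = +0.1071; T[2,2] = 0.
  T[0,:] = [+0.0000, -0.1019, +0.0534]
  T[1,:] = [+0.0828, +0.0000, +0.0724]
  T[2,:] = [+1.0714, +0.1071, +0.0000]
|roots of det(T-λI)|: 0.2871, 0.1609, 0.1609.
ρ(T) = max|λ| = 0.2871; 0.2871 < 1 ⇒ converges.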